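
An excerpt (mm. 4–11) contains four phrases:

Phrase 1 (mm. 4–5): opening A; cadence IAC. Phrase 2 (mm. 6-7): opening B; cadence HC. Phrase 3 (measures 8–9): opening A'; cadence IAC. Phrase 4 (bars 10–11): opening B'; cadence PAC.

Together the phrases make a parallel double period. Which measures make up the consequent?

measures 8–11

In a double period the first pair of phrases (ending half cadence) is the large antecedent and the second pair (ending perfect authentic cadence) is the large consequent; the consequent is measures 8–11.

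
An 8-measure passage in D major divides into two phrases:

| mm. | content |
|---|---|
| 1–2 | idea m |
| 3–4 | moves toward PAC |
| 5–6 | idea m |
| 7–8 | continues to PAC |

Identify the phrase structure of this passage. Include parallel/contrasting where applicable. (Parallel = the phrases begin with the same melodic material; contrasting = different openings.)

repeated phrase

Both phrases have the same opening (m) and the same cadence (perfect authentic cadence): the second is a restatement, not a consequent, so this is a repeated phrase rather than a period.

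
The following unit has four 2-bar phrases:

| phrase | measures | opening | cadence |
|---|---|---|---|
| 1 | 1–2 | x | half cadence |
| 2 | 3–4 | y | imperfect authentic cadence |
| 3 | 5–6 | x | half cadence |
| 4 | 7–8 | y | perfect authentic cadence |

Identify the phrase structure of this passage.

parallel double period

Four phrases in two halves: the first half (bars 1–4) ends with an imperfect authentic cadence, the second (mm. 5–8) with a perfect authentic cadence — a large antecedent–consequent pair, i.e. a double period.
Phrase 3 begins with the same material as phrase 1, making it parallel.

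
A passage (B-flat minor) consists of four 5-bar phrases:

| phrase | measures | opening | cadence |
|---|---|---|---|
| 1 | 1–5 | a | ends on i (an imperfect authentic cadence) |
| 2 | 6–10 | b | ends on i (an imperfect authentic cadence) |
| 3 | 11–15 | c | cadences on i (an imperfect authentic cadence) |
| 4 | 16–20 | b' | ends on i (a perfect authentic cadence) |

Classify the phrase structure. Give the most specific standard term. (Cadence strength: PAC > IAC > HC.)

Four phrases in two halves: the first half (mm. 1–10) ends with an imperfect authentic cadence, the second (mm. 11–20) with a perfect authentic cadence — a large antecedent–consequent pair, i.e. a double period.
Phrase 3 begins with different material from phrase 1, making it contrasting.

contrasting double period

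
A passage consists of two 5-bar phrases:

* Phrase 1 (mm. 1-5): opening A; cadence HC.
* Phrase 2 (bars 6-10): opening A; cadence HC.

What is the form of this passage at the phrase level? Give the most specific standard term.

repeated phrase

Both phrases have the same opening (A) and the same cadence (half cadence): the second is a restatement, not a consequent, so this is a repeated phrase rather than a period.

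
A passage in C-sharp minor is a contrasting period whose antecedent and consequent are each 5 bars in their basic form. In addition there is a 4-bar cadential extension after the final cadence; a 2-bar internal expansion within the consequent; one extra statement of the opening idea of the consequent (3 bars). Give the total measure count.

19 measures

Basic contrasting period: 5 + 5 = 10 bars.
10 (basic form) + 4 (cadential extension) + 2 (internal expansion) + 3 (extra statement) = 19.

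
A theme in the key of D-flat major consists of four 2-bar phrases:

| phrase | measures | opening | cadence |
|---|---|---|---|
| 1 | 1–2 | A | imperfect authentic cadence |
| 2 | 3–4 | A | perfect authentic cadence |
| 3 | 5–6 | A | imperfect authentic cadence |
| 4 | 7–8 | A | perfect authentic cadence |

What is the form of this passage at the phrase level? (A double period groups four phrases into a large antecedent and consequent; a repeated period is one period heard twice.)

The cadence pattern IAC–PAC–IAC–PAC is weak–strong twice, and phrases 3–4 restate phrases 1–2: a period heard twice, not a double period (which would end weakly at phrase 2).

repeated period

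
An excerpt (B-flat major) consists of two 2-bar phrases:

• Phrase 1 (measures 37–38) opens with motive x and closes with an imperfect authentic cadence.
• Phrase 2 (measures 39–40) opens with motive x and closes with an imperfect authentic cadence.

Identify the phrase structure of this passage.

Both phrases have the same opening (x) and the same cadence (imperfect authentic cadence): the second is a restatement, not a consequent, so this is a repeated phrase rather than a period.

repeated phrase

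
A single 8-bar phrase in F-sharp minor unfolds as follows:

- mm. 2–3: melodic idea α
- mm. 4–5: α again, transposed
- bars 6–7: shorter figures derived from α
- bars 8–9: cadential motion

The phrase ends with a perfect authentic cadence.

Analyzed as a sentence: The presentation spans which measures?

The presentation of a sentence is the basic idea (mm. 2-3) plus its repetition (mm. 4-5); the presentation is therefore mm. 2-5.

measures 2–5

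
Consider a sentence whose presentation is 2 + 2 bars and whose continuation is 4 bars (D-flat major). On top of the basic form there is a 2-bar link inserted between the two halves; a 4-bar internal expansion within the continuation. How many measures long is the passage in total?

14 measures

Basic sentence: 2 + 2 + 4 = 8 bars.
8 (basic form) + 2 (link) + 4 (internal expansion) = 14.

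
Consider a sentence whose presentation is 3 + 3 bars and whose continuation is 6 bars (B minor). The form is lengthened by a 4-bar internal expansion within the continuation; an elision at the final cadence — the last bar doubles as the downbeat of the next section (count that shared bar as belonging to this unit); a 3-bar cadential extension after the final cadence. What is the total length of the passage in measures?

19 measures

Basic sentence: 3 + 3 + 6 = 12 bars.
12 (basic form) + 4 (internal expansion) + 3 (cadential extension) = 19.
The elision shares a bar with the next section but does not change this unit's count.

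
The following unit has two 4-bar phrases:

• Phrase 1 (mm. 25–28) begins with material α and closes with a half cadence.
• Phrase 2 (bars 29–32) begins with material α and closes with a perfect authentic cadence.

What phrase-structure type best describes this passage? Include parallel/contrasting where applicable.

parallel period

Phrase 1 ends with a half cadence (weaker) and phrase 2 with a perfect authentic cadence (stronger): antecedent + consequent = a period.
The two phrases open with the same material (α / α), so the period is parallel.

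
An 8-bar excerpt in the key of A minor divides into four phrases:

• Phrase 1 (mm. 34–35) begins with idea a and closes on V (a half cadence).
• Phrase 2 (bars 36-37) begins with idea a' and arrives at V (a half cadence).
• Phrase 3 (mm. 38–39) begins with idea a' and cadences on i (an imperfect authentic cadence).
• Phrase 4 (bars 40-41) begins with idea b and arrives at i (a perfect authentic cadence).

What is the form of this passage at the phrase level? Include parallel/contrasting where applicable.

Four phrases in two halves: the first half (mm. 34–37) ends with a half cadence, the second (mm. 38-41) with a perfect authentic cadence — a large antecedent–consequent pair, i.e. a double period.
Phrase 3 begins with the same material as phrase 1, making it parallel.

parallel double period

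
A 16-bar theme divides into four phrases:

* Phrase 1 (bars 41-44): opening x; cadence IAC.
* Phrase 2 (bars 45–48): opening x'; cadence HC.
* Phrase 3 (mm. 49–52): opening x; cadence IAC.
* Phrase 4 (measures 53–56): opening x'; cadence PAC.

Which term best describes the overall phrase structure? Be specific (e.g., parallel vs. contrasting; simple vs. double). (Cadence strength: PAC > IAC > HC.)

Four phrases in two halves: the first half (mm. 41–48) ends with a half cadence, the second (mm. 49–56) with a perfect authentic cadence — a large antecedent–consequent pair, i.e. a double period.
Phrase 3 begins with the same material as phrase 1, making it parallel.

parallel double period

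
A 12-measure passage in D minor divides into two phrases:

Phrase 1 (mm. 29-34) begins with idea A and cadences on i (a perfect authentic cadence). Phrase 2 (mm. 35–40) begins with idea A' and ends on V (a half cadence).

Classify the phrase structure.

phrase group

The second phrase closes with a half cadence, which is not stronger than the first phrase's perfect authentic cadence; without a weak→strong cadential pair there is no antecedent–consequent relationship, so this is a phrase group rather than a period.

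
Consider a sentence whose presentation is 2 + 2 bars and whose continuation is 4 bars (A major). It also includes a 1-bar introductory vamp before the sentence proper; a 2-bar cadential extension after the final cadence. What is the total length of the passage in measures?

11 measures

Basic sentence: 2 + 2 + 4 = 8 bars.
8 (basic form) + 1 (introduction) + 2 (cadential extension) = 11.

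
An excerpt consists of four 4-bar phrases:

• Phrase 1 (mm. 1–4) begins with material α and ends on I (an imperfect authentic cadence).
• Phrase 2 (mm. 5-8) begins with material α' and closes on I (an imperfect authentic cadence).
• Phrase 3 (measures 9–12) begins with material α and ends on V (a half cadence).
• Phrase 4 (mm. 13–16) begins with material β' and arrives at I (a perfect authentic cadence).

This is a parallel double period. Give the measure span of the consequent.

measures 9–16

In a double period the first pair of phrases (ending imperfect authentic cadence) is the large antecedent and the second pair (ending perfect authentic cadence) is the large consequent; the consequent is measures 9–16.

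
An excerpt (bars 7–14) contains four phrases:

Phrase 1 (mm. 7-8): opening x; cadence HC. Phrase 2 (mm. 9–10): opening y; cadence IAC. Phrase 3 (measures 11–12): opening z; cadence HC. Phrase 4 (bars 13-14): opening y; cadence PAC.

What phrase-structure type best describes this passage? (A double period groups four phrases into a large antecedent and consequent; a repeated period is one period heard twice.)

Four phrases in two halves: the first half (mm. 7–10) ends with an imperfect authentic cadence, the second (mm. 11-14) with a perfect authentic cadence — a large antecedent–consequent pair, i.e. a double period.
Phrase 3 begins with different material from phrase 1, making it contrasting.

contrasting double period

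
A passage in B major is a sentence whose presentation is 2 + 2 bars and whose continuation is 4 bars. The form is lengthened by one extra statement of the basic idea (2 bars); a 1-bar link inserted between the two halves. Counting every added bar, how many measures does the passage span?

11 measures

Basic sentence: 2 + 2 + 4 = 8 bars.
8 (basic form) + 2 (extra statement) + 1 (link) = 11.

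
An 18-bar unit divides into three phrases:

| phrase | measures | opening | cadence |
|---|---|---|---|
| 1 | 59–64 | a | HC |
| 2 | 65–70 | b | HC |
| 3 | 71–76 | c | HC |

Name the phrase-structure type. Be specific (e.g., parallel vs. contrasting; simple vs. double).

phrase group

The final phrase closes with a half cadence, which is not stronger than the preceding half cadence; the 3 phrases lack an overall antecedent–consequent design and so form a phrase group.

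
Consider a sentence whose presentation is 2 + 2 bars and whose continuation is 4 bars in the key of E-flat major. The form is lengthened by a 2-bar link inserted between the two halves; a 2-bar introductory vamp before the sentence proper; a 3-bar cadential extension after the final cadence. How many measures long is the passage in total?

Basic sentence: 2 + 2 + 4 = 8 bars.
8 (basic form) + 2 (link) + 2 (introduction) + 3 (cadential extension) = 15.

15 measures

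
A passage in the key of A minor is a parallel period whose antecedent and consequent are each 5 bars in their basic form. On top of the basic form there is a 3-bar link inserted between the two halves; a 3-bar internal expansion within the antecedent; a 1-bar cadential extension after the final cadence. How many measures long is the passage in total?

17 measures

Basic parallel period: 5 + 5 = 10 bars.
10 (basic form) + 3 (link) + 3 (internal expansion) + 1 (cadential extension) = 17.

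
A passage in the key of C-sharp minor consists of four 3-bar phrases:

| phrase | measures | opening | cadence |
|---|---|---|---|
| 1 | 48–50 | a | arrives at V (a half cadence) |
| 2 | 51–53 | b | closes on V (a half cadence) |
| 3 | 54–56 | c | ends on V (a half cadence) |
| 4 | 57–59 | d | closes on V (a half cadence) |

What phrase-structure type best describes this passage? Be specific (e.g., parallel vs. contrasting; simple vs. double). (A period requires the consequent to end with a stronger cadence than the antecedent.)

Phrase 4 ends with a half cadence, no stronger than phrase 2's half cadence, so the four phrases do not form a double period; nor do phrases 3–4 duplicate 1–2, so it is not a repeated period. With no phrase reaching a conclusive cadence, the passage is a phrase group.

phrase group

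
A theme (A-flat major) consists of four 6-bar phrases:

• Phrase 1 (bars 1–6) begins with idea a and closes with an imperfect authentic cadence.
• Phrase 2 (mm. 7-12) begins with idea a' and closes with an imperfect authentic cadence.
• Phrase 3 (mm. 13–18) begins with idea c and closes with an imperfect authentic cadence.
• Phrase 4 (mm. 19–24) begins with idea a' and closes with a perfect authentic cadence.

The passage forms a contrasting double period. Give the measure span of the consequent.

In a double period the first pair of phrases (ending imperfect authentic cadence) is the large antecedent and the second pair (ending perfect authentic cadence) is the large consequent; the consequent is measures 13–24.

measures 13–24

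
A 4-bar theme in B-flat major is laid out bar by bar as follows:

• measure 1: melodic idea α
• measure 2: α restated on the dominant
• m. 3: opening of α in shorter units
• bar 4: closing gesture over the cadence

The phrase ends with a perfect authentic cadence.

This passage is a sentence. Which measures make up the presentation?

The presentation of a sentence is the basic idea (bar 1) plus its repetition (measure 2); the presentation is therefore bars 1–2.

measures 1–2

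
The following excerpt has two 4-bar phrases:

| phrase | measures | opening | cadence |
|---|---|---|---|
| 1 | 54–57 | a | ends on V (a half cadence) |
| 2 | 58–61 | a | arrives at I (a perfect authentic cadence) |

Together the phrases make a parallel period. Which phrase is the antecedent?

phrase 1

The phrase ending with the weaker cadence (half cadence) is the antecedent; the one ending more conclusively (perfect authentic cadence) is the consequent. The antecedent is phrase 1.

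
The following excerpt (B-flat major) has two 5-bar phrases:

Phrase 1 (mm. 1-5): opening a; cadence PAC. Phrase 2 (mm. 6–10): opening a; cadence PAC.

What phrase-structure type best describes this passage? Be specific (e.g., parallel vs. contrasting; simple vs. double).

repeated phrase

Both phrases have the same opening (a) and the same cadence (perfect authentic cadence): the second is a restatement, not a consequent, so this is a repeated phrase rather than a period.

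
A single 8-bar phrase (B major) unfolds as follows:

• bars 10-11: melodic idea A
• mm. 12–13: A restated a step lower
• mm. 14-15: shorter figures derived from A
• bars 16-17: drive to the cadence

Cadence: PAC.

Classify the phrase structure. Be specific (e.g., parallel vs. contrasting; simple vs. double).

Basic idea (mm. 10–11) + its repetition (bars 12–13) form the presentation; fragmentation and cadence (mm. 14–17) form the continuation — the 8-bar whole is a sentence.

sentence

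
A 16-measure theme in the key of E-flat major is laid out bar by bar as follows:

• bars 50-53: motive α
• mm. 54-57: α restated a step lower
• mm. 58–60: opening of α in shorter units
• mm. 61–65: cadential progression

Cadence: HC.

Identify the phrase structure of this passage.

sentence

Basic idea (measures 50–53) + its repetition (bars 54-57) form the presentation; fragmentation and cadence (bars 58-65) form the continuation — the 16-bar whole is a sentence.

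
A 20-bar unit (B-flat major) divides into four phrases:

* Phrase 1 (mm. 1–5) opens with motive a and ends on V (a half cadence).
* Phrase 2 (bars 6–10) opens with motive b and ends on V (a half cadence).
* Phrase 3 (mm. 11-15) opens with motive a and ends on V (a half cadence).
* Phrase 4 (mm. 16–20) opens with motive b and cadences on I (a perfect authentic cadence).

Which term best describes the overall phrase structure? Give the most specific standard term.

parallel double period

Four phrases in two halves: the first half (mm. 1–10) ends with a half cadence, the second (mm. 11–20) with a perfect authentic cadence — a large antecedent–consequent pair, i.e. a double period.
Phrase 3 begins with the same material as phrase 1, making it parallel.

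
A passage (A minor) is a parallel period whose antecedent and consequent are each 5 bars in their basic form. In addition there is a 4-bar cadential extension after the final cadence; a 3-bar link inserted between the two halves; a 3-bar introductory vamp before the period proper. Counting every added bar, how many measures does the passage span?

20 measures

Basic parallel period: 5 + 5 = 10 bars.
10 (basic form) + 4 (cadential extension) + 3 (link) + 3 (introduction) = 20.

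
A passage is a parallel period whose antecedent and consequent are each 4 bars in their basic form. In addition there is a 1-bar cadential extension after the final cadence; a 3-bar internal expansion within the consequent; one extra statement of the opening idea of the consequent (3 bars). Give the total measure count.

15 measures

Basic parallel period: 4 + 4 = 8 bars.
8 (basic form) + 1 (cadential extension) + 3 (internal expansion) + 3 (extra statement) = 15.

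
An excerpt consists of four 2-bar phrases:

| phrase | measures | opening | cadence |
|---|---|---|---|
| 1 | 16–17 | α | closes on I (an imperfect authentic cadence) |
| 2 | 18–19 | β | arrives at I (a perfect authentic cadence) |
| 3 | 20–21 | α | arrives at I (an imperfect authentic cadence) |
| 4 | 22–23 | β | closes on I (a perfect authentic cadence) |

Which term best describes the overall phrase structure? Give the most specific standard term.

repeated period

The cadence pattern IAC–PAC–IAC–PAC is weak–strong twice, and phrases 3–4 restate phrases 1–2: a period heard twice, not a double period (which would end weakly at phrase 2).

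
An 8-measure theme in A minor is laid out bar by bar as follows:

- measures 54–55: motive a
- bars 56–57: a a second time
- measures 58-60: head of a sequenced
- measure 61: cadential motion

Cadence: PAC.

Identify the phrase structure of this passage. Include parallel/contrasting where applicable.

sentence

Basic idea (measures 54-55) + its repetition (mm. 56-57) form the presentation; fragmentation and cadence (mm. 58-61) form the continuation — the 8-bar whole is a sentence.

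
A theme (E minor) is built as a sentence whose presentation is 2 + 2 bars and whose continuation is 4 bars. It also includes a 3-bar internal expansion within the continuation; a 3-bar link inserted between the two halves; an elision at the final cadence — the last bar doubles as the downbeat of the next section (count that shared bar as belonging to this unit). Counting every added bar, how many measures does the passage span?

14 measures

Basic sentence: 2 + 2 + 4 = 8 bars.
8 (basic form) + 3 (internal expansion) + 3 (link) = 14.
The elision shares a bar with the next section but does not change this unit's count.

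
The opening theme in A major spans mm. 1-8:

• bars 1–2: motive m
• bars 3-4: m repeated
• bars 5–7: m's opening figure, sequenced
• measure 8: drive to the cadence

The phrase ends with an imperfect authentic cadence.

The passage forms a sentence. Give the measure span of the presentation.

The presentation of a sentence is the basic idea (bars 1–2) plus its repetition (mm. 3–4); the presentation is therefore bars 1–4.

measures 1–4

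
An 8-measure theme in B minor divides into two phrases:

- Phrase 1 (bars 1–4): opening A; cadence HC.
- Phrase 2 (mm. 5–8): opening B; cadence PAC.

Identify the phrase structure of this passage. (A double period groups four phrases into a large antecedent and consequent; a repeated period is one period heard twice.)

contrasting period

Phrase 1 ends with a half cadence (weaker) and phrase 2 with a perfect authentic cadence (stronger): antecedent + consequent = a period.
The two phrases open with different material (A / B), so the period is contrasting.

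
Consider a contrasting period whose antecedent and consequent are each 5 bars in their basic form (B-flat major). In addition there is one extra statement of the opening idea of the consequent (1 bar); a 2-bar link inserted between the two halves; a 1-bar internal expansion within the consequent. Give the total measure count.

Basic contrasting period: 5 + 5 = 10 bars.
10 (basic form) + 1 (extra statement) + 2 (link) + 1 (internal expansion) = 14.

14 measures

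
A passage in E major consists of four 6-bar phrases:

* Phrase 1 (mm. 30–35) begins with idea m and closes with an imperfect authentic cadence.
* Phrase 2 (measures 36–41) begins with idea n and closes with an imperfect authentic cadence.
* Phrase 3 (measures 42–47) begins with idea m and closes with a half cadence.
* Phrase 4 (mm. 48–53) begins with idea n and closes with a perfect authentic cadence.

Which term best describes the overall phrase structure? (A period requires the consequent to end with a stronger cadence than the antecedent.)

parallel double period

Four phrases in two halves: the first half (bars 30–41) ends with an imperfect authentic cadence, the second (mm. 42–53) with a perfect authentic cadence — a large antecedent–consequent pair, i.e. a double period.
Phrase 3 begins with the same material as phrase 1, making it parallel.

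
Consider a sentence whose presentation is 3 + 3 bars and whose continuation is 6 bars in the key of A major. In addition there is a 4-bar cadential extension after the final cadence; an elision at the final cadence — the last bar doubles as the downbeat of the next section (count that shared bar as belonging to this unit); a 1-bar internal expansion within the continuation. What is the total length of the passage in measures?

Basic sentence: 3 + 3 + 6 = 12 bars.
12 (basic form) + 4 (cadential extension) + 1 (internal expansion) = 17.
The elision shares a bar with the next section but does not change this unit's count.

17 measures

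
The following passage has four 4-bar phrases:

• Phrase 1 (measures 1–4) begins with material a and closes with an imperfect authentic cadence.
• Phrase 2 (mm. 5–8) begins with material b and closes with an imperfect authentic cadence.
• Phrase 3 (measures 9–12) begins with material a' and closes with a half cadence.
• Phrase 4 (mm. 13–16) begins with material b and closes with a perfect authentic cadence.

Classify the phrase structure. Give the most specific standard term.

parallel double period

Four phrases in two halves: the first half (mm. 1–8) ends with an imperfect authentic cadence, the second (bars 9-16) with a perfect authentic cadence — a large antecedent–consequent pair, i.e. a double period.
Phrase 3 begins with the same material as phrase 1, making it parallel.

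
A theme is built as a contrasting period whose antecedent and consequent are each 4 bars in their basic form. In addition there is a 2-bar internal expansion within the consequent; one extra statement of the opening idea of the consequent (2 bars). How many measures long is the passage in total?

12 measures

Basic contrasting period: 4 + 4 = 8 bars.
8 (basic form) + 2 (internal expansion) + 2 (extra statement) = 12.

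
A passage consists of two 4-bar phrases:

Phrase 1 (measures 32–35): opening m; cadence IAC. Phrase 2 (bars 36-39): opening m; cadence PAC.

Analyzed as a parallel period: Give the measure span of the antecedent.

The antecedent is the phrase ending with the weaker cadence (imperfect authentic cadence, phrase 1) and the consequent the one ending more conclusively (perfect authentic cadence, phrase 2); the antecedent is bars 32–35.

measures 32–35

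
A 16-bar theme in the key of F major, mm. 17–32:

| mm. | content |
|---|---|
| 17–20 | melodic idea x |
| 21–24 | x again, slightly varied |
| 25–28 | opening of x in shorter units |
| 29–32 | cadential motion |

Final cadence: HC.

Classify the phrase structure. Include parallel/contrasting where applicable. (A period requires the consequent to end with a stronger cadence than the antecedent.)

sentence

Basic idea (mm. 17-20) + its repetition (bars 21–24) form the presentation; fragmentation and cadence (mm. 25–32) form the continuation — the 16-bar whole is a sentence.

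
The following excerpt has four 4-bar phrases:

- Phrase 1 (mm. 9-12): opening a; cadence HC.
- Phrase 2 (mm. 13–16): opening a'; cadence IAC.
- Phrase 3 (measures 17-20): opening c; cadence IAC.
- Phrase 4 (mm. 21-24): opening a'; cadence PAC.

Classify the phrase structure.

contrasting double period

Four phrases in two halves: the first half (mm. 9–16) ends with an imperfect authentic cadence, the second (measures 17-24) with a perfect authentic cadence — a large antecedent–consequent pair, i.e. a double period.
Phrase 3 begins with different material from phrase 1, making it contrasting.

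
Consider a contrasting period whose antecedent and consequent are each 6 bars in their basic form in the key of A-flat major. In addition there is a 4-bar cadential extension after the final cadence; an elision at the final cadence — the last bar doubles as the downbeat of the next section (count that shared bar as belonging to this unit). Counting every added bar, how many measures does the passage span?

16 measures

Basic contrasting period: 6 + 6 = 12 bars.
12 (basic form) + 4 (cadential extension) = 16.
The elision shares a bar with the next section but does not change this unit's count.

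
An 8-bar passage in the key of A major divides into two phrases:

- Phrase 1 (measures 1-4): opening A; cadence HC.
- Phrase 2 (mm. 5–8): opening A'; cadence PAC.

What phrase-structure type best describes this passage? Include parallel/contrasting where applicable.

parallel period

Phrase 1 ends with a half cadence (weaker) and phrase 2 with a perfect authentic cadence (stronger): antecedent + consequent = a period.
The two phrases open with the same material (A / A'), so the period is parallel.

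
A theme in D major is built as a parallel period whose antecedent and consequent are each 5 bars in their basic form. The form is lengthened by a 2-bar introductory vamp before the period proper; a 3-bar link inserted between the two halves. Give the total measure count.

15 measures

Basic parallel period: 5 + 5 = 10 bars.
10 (basic form) + 2 (introduction) + 3 (link) = 15.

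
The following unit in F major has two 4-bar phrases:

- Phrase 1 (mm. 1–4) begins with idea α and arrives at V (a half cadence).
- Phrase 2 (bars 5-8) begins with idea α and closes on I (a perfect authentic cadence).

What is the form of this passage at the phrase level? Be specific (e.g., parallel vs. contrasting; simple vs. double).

parallel period

Phrase 1 ends with a half cadence (weaker) and phrase 2 with a perfect authentic cadence (stronger): antecedent + consequent = a period.
The two phrases open with the same material (α / α), so the period is parallel.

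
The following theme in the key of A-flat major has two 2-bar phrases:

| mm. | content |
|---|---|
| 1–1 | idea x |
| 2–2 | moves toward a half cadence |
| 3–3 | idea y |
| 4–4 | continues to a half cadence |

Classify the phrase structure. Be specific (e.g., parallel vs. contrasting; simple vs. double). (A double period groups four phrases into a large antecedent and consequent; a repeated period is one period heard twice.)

phrase group

The second phrase closes with a half cadence, which is not stronger than the first phrase's half cadence; without a weak→strong cadential pair there is no antecedent–consequent relationship, so this is a phrase group rather than a period.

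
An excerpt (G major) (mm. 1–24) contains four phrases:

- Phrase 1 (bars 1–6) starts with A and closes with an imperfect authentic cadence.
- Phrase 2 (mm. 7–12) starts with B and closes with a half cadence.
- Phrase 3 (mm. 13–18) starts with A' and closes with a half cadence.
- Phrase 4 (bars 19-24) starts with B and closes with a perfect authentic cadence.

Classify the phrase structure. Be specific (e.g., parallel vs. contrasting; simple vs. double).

Four phrases in two halves: the first half (bars 1–12) ends with a half cadence, the second (mm. 13-24) with a perfect authentic cadence — a large antecedent–consequent pair, i.e. a double period.
Phrase 3 begins with the same material as phrase 1, making it parallel.

parallel double period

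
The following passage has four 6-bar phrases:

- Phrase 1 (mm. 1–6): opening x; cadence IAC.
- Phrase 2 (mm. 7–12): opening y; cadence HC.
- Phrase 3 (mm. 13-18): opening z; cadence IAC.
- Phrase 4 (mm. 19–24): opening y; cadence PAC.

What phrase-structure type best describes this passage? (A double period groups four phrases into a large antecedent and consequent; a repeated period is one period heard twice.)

Four phrases in two halves: the first half (bars 1-12) ends with a half cadence, the second (bars 13–24) with a perfect authentic cadence — a large antecedent–consequent pair, i.e. a double period.
Phrase 3 begins with different material from phrase 1, making it contrasting.

contrasting double period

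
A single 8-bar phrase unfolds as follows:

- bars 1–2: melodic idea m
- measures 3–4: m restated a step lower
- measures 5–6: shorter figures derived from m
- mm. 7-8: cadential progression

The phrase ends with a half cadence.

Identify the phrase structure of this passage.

Basic idea (mm. 1-2) + its repetition (bars 3–4) form the presentation; fragmentation and cadence (mm. 5-8) form the continuation — the 8-bar whole is a sentence.

sentence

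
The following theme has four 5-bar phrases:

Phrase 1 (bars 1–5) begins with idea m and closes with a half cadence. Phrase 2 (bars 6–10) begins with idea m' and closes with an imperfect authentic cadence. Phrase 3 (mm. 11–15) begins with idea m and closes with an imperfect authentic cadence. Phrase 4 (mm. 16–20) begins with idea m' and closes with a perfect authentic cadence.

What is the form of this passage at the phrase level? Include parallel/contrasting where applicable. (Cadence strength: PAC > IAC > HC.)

parallel double period

Four phrases in two halves: the first half (measures 1–10) ends with an imperfect authentic cadence, the second (mm. 11–20) with a perfect authentic cadence — a large antecedent–consequent pair, i.e. a double period.
Phrase 3 begins with the same material as phrase 1, making it parallel.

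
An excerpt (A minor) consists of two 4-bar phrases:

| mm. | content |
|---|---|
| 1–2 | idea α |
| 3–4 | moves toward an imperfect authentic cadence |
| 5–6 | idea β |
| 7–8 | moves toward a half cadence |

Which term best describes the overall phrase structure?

phrase group

The second phrase closes with a half cadence, which is not stronger than the first phrase's imperfect authentic cadence; without a weak→strong cadential pair there is no antecedent–consequent relationship, so this is a phrase group rather than a period.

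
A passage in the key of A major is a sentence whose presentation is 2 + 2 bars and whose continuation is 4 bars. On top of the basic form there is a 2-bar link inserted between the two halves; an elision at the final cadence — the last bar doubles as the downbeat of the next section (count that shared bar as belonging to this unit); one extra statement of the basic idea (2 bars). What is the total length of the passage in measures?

12 measures

Basic sentence: 2 + 2 + 4 = 8 bars.
8 (basic form) + 2 (link) + 2 (extra statement) = 12.
The elision shares a bar with the next section but does not change this unit's count.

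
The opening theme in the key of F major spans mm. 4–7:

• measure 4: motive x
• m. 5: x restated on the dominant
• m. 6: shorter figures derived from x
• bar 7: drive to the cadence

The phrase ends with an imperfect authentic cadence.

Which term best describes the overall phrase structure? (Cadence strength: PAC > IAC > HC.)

Basic idea (m. 4) + its repetition (m. 5) form the presentation; fragmentation and cadence (measures 6-7) form the continuation — the 4-bar whole is a sentence.

sentence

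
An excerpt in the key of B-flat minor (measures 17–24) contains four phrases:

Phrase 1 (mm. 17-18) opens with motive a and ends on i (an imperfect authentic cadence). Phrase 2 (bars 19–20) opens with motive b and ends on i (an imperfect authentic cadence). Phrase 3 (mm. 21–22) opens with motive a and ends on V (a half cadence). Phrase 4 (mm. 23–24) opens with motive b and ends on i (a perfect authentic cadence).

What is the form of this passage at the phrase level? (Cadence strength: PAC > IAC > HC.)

Four phrases in two halves: the first half (measures 17–20) ends with an imperfect authentic cadence, the second (bars 21-24) with a perfect authentic cadence — a large antecedent–consequent pair, i.e. a double period.
Phrase 3 begins with the same material as phrase 1, making it parallel.

parallel double period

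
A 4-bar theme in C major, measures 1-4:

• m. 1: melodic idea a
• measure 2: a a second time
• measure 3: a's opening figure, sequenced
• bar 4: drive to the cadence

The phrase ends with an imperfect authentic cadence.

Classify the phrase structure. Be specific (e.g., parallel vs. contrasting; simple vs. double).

Basic idea (measure 1) + its repetition (bar 2) form the presentation; fragmentation and cadence (mm. 3–4) form the continuation — the 4-bar whole is a sentence.

sentence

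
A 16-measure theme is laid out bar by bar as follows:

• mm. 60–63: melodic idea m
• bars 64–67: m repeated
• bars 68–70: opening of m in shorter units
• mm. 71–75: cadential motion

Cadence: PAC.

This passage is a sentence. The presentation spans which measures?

measures 60–67

The presentation of a sentence is the basic idea (mm. 60–63) plus its repetition (mm. 64–67); the presentation is therefore bars 60–67.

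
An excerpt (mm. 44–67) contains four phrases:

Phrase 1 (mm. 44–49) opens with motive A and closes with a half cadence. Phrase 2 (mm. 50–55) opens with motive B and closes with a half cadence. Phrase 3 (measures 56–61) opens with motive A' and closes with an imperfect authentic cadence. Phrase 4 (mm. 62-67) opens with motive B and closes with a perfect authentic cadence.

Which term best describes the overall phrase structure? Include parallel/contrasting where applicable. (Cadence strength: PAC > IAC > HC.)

parallel double period

Four phrases in two halves: the first half (bars 44–55) ends with a half cadence, the second (mm. 56–67) with a perfect authentic cadence — a large antecedent–consequent pair, i.e. a double period.
Phrase 3 begins with the same material as phrase 1, making it parallel.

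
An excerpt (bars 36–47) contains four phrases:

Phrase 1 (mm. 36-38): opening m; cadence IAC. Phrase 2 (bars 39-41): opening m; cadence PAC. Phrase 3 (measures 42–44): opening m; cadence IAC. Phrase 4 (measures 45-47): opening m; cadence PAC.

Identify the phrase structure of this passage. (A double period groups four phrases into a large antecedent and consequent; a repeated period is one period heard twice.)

The cadence pattern IAC–PAC–IAC–PAC is weak–strong twice, and phrases 3–4 restate phrases 1–2: a period heard twice, not a double period (which would end weakly at phrase 2).

repeated period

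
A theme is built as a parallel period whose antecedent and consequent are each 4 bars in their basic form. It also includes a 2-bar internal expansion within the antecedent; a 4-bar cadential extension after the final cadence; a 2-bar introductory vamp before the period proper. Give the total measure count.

16 measures

Basic parallel period: 4 + 4 = 8 bars.
8 (basic form) + 2 (internal expansion) + 4 (cadential extension) + 2 (introduction) = 16.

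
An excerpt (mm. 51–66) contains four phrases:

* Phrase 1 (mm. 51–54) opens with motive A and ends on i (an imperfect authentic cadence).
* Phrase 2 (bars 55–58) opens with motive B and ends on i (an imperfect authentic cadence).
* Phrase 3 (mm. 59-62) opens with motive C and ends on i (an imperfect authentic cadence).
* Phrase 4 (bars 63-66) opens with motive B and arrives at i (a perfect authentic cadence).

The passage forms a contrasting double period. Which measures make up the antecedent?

measures 51–58

In a double period the four phrases pair into a large antecedent (phrases 1–2, ending imperfect authentic cadence) and a large consequent (phrases 3–4, ending perfect authentic cadence). The antecedent spans bars 51-58.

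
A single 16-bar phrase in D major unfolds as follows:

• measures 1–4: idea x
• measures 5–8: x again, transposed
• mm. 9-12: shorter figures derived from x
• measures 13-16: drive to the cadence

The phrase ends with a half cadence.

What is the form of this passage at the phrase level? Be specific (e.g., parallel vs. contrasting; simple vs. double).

Basic idea (mm. 1–4) + its repetition (mm. 5–8) form the presentation; fragmentation and cadence (measures 9-16) form the continuation — the 16-bar whole is a sentence.

sentence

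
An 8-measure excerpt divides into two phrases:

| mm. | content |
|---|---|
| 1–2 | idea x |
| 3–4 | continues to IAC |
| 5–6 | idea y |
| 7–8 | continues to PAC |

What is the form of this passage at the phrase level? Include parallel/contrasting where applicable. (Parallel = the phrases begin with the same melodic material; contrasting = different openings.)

contrasting period

Phrase 1 ends with an imperfect authentic cadence (weaker) and phrase 2 with a perfect authentic cadence (stronger): antecedent + consequent = a period.
The two phrases open with different material (x / y), so the period is contrasting.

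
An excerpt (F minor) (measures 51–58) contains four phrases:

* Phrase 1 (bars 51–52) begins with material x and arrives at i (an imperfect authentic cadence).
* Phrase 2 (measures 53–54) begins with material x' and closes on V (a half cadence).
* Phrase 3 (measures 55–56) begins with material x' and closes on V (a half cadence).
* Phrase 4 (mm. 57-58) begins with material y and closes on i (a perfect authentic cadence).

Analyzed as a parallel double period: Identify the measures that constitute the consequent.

measures 55–58

In a double period the four phrases pair into a large antecedent (phrases 1–2, ending half cadence) and a large consequent (phrases 3–4, ending perfect authentic cadence). The consequent spans measures 55–58.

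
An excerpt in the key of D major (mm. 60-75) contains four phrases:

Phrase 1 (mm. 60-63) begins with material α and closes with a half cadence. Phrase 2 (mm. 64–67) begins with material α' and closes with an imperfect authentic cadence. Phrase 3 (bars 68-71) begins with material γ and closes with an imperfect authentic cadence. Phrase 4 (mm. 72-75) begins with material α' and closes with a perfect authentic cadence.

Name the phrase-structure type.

Four phrases in two halves: the first half (mm. 60–67) ends with an imperfect authentic cadence, the second (mm. 68–75) with a perfect authentic cadence — a large antecedent–consequent pair, i.e. a double period.
Phrase 3 begins with different material from phrase 1, making it contrasting.

contrasting double period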